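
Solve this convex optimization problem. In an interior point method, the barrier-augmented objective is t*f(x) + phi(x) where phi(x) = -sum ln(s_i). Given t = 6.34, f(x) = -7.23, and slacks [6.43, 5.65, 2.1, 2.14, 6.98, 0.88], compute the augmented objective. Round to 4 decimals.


Step 1: Compute log-barrier.
ln values: [1.861, 1.7317, 0.7419, 0.7608, 1.943, -0.1278]
phi = -(1.861 + 1.7317 + 0.7419 + 0.7608 + 1.943 - 0.1278) = -6.9106
Step 2: Compute augmented objective.
t*f(x) = 6.34*-7.23 = -45.8382
Total = -45.8382 - 6.9106 = -52.7488


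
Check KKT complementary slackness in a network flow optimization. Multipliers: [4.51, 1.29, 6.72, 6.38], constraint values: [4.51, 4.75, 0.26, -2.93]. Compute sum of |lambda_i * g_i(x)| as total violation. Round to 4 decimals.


KKT complementary slackness check:
lambda_1 * g_1 = 4.51 * 4.51 = 20.3401
lambda_2 * g_2 = 1.29 * 4.75 = 6.1275
lambda_3 * g_3 = 6.72 * 0.26 = 1.7472
lambda_4 * g_4 = 6.38 * -2.93 = -18.6934
Total violation = 20.3401 + 6.1275 + 1.7472 + 18.6934 = 46.9082


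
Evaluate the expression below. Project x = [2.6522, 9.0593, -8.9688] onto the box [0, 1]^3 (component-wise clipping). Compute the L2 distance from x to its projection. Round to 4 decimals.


Project each component onto [0, 1].
clip(2.6522) = 1.0, clip(9.0593) = 1.0, clip(-8.9688) = 0.0
Projection = [1.0, 1.0, 0.0]
Squared diffs: [2.7298, 64.9523, 80.4394]
Distance = sqrt(148.1215) = 12.1705


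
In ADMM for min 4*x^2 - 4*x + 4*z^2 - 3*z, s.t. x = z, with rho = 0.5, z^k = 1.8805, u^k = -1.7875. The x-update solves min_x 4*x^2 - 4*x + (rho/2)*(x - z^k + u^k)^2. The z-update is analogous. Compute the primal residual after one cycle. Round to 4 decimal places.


ADMM iteration with rho = 0.5, z^k = 1.8805, u^k = -1.7875
Step 1: x-update.
Minimize 4*x^2 - 4*x + (0.5/2)*(x - 1.8805 - 1.7875)^2
FOC: (2*4 + 0.5)*x = 4 + 0.5*(1.8805 + 1.7875)
x^{k+1} = 0.6864
Step 2: z-update.
Minimize 4*z^2 - 3*z + (0.5/2)*(0.6864 - z - 1.7875)^2
FOC: (2*4 + 0.5)*z = 3 + 0.5*(0.6864 - 1.7875)
z^{k+1} = 0.2882
Step 3: u-update.
u^{k+1} = -1.7875 + 0.6864 - 0.2882 = -1.3893
Step 4: Primal residual = |0.6864 - 0.2882| = 0.3982


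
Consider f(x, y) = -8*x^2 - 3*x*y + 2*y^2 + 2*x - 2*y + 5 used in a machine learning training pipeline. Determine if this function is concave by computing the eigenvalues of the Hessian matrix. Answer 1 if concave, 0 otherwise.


The Hessian of f(x,y) = -8*x^2 - 3*x*y + 2*y^2 + 2*x - 2*y + 5 is:
H = [[-16, -3], [-3, 4]]
Trace = -16 + 4 = -12
Determinant = -16*4 - (-3)^2 = -73
Discriminant = (-12)^2 - 4*-73 = 436.0
Eigenvalues: lambda_1 = -16.4403, lambda_2 = 4.4403
The function is not concave.

0


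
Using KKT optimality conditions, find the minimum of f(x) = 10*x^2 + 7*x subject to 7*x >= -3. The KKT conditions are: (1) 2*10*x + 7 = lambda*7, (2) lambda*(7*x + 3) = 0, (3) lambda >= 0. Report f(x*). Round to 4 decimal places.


Step 1: Try lambda = 0 (constraint inactive).
Stationarity: 2*10*x + 7 = 0
x* = -7/(2*10) = -0.35
Check constraint: 7*-0.35 = -2.45 >= -3 -- satisfied.
Step 2: Compute optimal value.
f(x*) = 10*(-0.35)^2 + 7*(-0.35) = -1.225


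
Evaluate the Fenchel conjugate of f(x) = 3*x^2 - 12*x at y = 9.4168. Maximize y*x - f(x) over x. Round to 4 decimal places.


f*(y) = sup_x {y*x - a*x^2 - b*x} = sup_x {(y-b)*x - a*x^2}
FOC: (y - b) - 2a*x = 0 => x* = (y - b)/(2a)
x* = (9.4168 + 12)/(2*3) = 3.5695
f*(9.4168) = (y-b)^2/(4a) = (9.4168 + 12)^2/(4*3)
= 458.6793/12 = 38.2233


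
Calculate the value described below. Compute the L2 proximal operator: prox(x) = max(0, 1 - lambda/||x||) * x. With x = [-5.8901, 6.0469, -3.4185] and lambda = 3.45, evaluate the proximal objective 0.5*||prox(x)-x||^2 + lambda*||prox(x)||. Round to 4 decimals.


Step 1: Compute ||x||.
||x|| = 9.1074
Step 2: Compute scaling factor.
scale = max(0, 1 - 3.45/9.1074) = 0.6212
Step 3: prox(x) = [-3.6589, 3.7563, -2.1235]
||prox(x)|| = 5.6574
Step 4: Proximal objective.
0.5*||prox-x||^2 = 5.9513
lambda*||prox|| = 19.518
Total = 25.4692


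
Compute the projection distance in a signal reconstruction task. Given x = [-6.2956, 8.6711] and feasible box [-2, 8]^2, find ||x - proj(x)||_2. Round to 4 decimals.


Project each component onto [-2, 8].
clip(-6.2956) = -2.0, clip(8.6711) = 8.0
Projection = [-2.0, 8.0]
Squared diffs: [18.4522, 0.4504]
Distance = sqrt(18.9026) = 4.3477


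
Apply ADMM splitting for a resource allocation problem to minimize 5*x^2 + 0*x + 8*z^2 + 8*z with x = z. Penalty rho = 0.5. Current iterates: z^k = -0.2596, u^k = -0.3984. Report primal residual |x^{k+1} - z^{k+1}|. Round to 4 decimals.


ADMM iteration with rho = 0.5, z^k = -0.2596, u^k = -0.3984
Step 1: x-update.
Minimize 5*x^2 + 0*x + (0.5/2)*(x + 0.2596 - 0.3984)^2
FOC: (2*5 + 0.5)*x = 0 + 0.5*(-0.2596 + 0.3984)
x^{k+1} = 0.0066
Step 2: z-update.
Minimize 8*z^2 + 8*z + (0.5/2)*(0.0066 - z - 0.3984)^2
FOC: (2*8 + 0.5)*z = -8 + 0.5*(0.0066 - 0.3984)
z^{k+1} = -0.4967
Step 3: u-update.
u^{k+1} = -0.3984 + 0.0066 + 0.4967 = 0.1049
Step 4: Primal residual = |0.0066 + 0.4967| = 0.5033


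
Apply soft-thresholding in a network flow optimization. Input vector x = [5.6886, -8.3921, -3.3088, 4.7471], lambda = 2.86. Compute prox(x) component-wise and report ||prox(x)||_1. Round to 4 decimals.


Soft-thresholding with lambda = 2.86:
prox(5.6886) = sign(5.6886)*max(|5.6886| - 2.86, 0) = 2.8286
prox(-8.3921) = sign(-8.3921)*max(|-8.3921| - 2.86, 0) = -5.5321
prox(-3.3088) = sign(-3.3088)*max(|-3.3088| - 2.86, 0) = -0.4488
prox(4.7471) = sign(4.7471)*max(|4.7471| - 2.86, 0) = 1.8871
prox(x) = [2.8286, -5.5321, -0.4488, 1.8871]
||prox(x)||_1 = 2.8286 + 5.5321 + 0.4488 + 1.8871 = 10.6966


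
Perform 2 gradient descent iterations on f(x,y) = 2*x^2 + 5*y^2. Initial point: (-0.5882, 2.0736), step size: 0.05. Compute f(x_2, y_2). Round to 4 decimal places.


Gradient descent on f(x,y) = 2*x^2 + 5*y^2.
Starting point: (-0.5882, 2.0736), alpha = 0.05
Step 1: grad_x = 2*2*-0.5882 = -2.3528, grad_y = 2*5*2.0736 = 20.736
  x_1 = -0.5882 - 0.05*-2.3528 = -0.4706
  y_1 = 2.0736 - 0.05*20.736 = 1.0368
Step 2: grad_x = 2*2*-0.4706 = -1.8822, grad_y = 2*5*1.0368 = 10.368
  x_2 = -0.4706 - 0.05*-1.8822 = -0.3764
  y_2 = 1.0368 - 0.05*10.368 = 0.5184
f(-0.3764, 0.5184) = 2*(-0.3764)^2 + 5*0.5184^2 = 1.6271


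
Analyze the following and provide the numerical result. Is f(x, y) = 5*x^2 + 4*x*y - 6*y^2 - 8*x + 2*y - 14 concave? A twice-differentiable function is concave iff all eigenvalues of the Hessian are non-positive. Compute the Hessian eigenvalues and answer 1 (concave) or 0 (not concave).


The Hessian of f(x,y) = 5*x^2 + 4*x*y - 6*y^2 - 8*x + 2*y - 14 is:
H = [[10, 4], [4, -12]]
Trace = 10 - 12 = -2
Determinant = 10*-12 - (4)^2 = -136
Discriminant = (-2)^2 - 4*-136 = 548.0
Eigenvalues: lambda_1 = -12.7047, lambda_2 = 10.7047
The function is not concave.

0


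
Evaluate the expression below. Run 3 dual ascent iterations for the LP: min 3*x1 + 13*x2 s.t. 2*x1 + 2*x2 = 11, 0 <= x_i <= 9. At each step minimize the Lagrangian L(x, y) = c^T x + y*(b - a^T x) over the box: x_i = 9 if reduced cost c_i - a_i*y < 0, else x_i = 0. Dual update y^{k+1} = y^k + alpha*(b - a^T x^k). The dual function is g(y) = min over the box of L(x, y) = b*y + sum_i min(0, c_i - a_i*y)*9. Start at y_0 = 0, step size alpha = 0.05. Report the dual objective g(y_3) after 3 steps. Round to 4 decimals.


Dual ascent for LP: min 3*x1 + 13*x2, 2*x1 + 2*x2 = 11, 0 <= x_i <= 9
Step 1: y^k = 0.0, reduced costs: (3.0, 13.0)
  x^k = (0.0, 0.0), subgradient = b - a^T x = 11.0
  y^{k+1} = 0.0 + 0.05*11.0 = 0.55
Step 2: y^k = 0.55, reduced costs: (1.9, 11.9)
  x^k = (0.0, 0.0), subgradient = b - a^T x = 11.0
  y^{k+1} = 0.55 + 0.05*11.0 = 1.1
Step 3: y^k = 1.1, reduced costs: (0.8, 10.8)
  x^k = (0.0, 0.0), subgradient = b - a^T x = 11.0
  y^{k+1} = 1.1 + 0.05*11.0 = 1.65
Dual objective at y_3 = 1.65: reduced costs (-0.3, 9.7), box minimizer x = (9.0, 0.0)
g(y_3) = b*y + (c1 - a1*y)*x1 + (c2 - a2*y)*x2 = 11*1.65 + (-0.3)*9.0 + 9.7*0.0 = 18.15 - 2.7 + 0.0 = 15.45


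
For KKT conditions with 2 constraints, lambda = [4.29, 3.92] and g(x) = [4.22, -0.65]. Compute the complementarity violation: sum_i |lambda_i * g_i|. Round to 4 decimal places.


KKT complementary slackness check:
lambda_1 * g_1 = 4.29 * 4.22 = 18.1038
lambda_2 * g_2 = 3.92 * -0.65 = -2.548
Total violation = 18.1038 + 2.548 = 20.6518


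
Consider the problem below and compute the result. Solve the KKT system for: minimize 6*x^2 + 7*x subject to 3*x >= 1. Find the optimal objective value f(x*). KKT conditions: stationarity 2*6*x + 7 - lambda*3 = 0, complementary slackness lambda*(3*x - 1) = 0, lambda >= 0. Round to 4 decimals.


Step 1: Try lambda = 0 (constraint inactive).
x_unc = -7/(2*6) = -0.5833
Check: 3*-0.5833 = -1.7499 < 1 -- violated!
Step 2: Constraint must be active: 3*x = 1
x* = 1/3 = 0.3333 (rounded; the exact value 1/3 is used below)
lambda = (2*6*(1/3) + 7)/3 = 3.6667
Step 3: Compute optimal value.
f(x*) = 6*(1/3)^2 + 7*(1/3) = 3.0


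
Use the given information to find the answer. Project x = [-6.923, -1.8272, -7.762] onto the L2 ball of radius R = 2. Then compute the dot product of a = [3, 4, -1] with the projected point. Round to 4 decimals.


Step 1: Compute ||x|| (intermediates to 6 decimals).
||x|| = sqrt((-6.923)^2 + (-1.8272)^2 + (-7.762)^2) = 10.560077
Step 2: Project.
Since ||x|| > R, scale = R/||x|| = 2/10.560077 = 0.189393, proj(x) = scale * x
proj(x) = [-1.311168, -0.346059, -1.470068]
Step 3: Dot product.
a^T * proj(x) = 3*(-1.311168) + 4*(-0.346059) - 1*(-1.470068) = -3.8477


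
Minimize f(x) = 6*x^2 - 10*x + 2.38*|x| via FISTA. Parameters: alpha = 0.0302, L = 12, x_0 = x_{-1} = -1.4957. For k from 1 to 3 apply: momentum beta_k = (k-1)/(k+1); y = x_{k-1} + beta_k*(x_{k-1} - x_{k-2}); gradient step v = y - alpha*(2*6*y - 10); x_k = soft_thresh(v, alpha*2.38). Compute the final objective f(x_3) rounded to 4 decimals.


FISTA on f(x) = 6*x^2 - 10*x + 2.38*|x|
L = 12, alpha = 0.0302
Iteration 1: beta = 0.0, y = -1.4957 + 0.0*(-1.4957 + 1.4957) = -1.4957
  grad(y) = -27.9484, v = y - alpha*grad = -0.6517
  prox(v) = soft_thresh(-0.6517, 0.0719) = -0.5798
Iteration 2: beta = 0.3333, y = -0.5798 + 0.3333*(-0.5798 + 1.4957) = -0.2745
  grad(y) = -13.2937, v = y - alpha*grad = 0.127
  prox(v) = soft_thresh(0.127, 0.0719) = 0.0551
Iteration 3: beta = 0.5, y = 0.0551 + 0.5*(0.0551 + 0.5798) = 0.3726
  grad(y) = -5.5292, v = y - alpha*grad = 0.5395
  prox(v) = soft_thresh(0.5395, 0.0719) = 0.4677
f(x_3) = 6*0.4677^2 - 10*0.4677 + 2.38*|0.4677| = -2.2514


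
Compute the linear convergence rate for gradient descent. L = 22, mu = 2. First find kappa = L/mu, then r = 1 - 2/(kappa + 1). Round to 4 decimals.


Step 1: Compute the condition number.
kappa = L/mu = 22/2 = 11.0
Step 2: Compute the convergence rate.
r = 1 - 2/(kappa + 1) = 1 - 2*mu/(L + mu) = (L - mu)/(L + mu) = 20/24 = 0.8333


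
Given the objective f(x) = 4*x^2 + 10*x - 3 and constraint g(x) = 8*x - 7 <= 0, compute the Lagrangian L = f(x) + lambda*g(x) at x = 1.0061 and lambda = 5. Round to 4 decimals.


Step 1: Evaluate f(x).
f(1.0061) = 4*1.0061^2 + 10*1.0061 - 3 = 11.1099
Step 2: Evaluate g(x).
g(1.0061) = 8*1.0061 - 7 = 1.0488
Step 3: Compute Lagrangian.
L = 11.1099 + 5*1.0488 = 16.3539


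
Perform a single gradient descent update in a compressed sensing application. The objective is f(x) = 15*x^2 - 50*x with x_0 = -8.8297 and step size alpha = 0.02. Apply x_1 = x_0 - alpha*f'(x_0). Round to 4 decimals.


We compute the gradient at x_0 and apply the update.
f'(x) = 30*x - 50
f'(-8.8297) = 30*-8.8297 - 50 = -314.891
x_1 = -8.8297 - 0.02*-314.891 = -2.5319


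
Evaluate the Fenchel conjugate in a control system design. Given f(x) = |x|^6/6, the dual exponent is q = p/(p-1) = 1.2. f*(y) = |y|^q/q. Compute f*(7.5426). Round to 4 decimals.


The conjugate exponent q satisfies 1/p + 1/q = 1.
p = 6, so q = 6/(6 - 1) = 1.2
|y|^q = 7.5426^1.2 = 11.2986
f*(7.5426) = 11.2986 / 1.2 = 9.4155


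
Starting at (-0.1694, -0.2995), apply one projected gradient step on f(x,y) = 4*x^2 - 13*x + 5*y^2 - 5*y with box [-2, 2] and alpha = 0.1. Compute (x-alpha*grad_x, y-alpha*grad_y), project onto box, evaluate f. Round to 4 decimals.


Step 1: Compute gradient at (-0.1694, -0.2995).
grad_x = 2*4*-0.1694 - 13 = -14.3552
grad_y = 2*5*-0.2995 - 5 = -7.995
Step 2: Gradient step.
x_raw = -0.1694 - 0.1*-14.3552 = 1.2661
y_raw = -0.2995 - 0.1*-7.995 = 0.5
Step 3: Project onto [-2, 2].
x_proj = clip(1.2661) = 1.2661
y_proj = clip(0.5) = 0.5
Step 4: Evaluate f.
f(1.2661, 0.5) = -11.2973


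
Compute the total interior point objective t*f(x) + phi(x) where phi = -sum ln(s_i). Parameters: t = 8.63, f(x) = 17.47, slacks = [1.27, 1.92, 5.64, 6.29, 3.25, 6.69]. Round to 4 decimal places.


Step 1: Compute log-barrier.
ln values: [0.239, 0.6523, 1.7299, 1.839, 1.1787, 1.9006]
phi = -(0.239 + 0.6523 + 1.7299 + 1.839 + 1.1787 + 1.9006) = -7.5395
Step 2: Compute augmented objective.
t*f(x) = 8.63*17.47 = 150.7661
Total = 150.7661 - 7.5395 = 143.2266


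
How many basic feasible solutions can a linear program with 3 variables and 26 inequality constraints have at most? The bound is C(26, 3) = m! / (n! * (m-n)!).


Each vertex corresponds to some choice of n active constraints out of m, so the number of vertices is at most C(m, n) = m! / (n!(m-n)!).
m = 26, n = 3
Numerator: 26 * 25 * 24
Denominator: 3! = 6
C(26, 3) = 2600


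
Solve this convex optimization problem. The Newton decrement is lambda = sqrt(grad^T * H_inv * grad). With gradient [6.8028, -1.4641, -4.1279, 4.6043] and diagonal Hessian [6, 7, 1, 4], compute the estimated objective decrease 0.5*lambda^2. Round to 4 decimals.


Step 1: H is diagonal, so H^(-1) * g = [1.1338, -0.2092, -4.1279, 1.1511].
Step 2: g^T H^(-1) g = sum_i g_i^2 / H_ii
  = (6.8028)^2/6 + (-1.4641)^2/7 + (-4.1279)^2/1 + (4.6043)^2/4
  = 7.713 + 0.3062 + 17.0396 + 5.2999 = 30.3587
Step 3: Objective decrease = 0.5 * g^T H^(-1) g = 15.1793


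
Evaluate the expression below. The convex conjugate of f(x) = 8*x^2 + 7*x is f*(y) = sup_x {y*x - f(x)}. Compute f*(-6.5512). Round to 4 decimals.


f*(y) = sup_x {y*x - a*x^2 - b*x} = sup_x {(y-b)*x - a*x^2}
FOC: (y - b) - 2a*x = 0 => x* = (y - b)/(2a)
x* = (-6.5512 - 7)/(2*8) = -0.847
f*(-6.5512) = (y-b)^2/(4a) = (-6.5512 - 7)^2/(4*8)
= 183.635/32 = 5.7386


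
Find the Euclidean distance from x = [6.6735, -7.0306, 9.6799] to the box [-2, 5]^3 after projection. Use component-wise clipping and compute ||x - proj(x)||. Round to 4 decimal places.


Project each component onto [-2, 5].
clip(6.6735) = 5.0, clip(-7.0306) = -2.0, clip(9.6799) = 5.0
Projection = [5.0, -2.0, 5.0]
Squared diffs: [2.8006, 25.3069, 21.9015]
Distance = sqrt(50.009) = 7.0717


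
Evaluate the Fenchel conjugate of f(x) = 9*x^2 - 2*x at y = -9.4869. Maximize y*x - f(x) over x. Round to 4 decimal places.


f*(y) = sup_x {y*x - a*x^2 - b*x} = sup_x {(y-b)*x - a*x^2}
FOC: (y - b) - 2a*x = 0 => x* = (y - b)/(2a)
x* = (-9.4869 + 2)/(2*9) = -0.4159
f*(-9.4869) = (y-b)^2/(4a) = (-9.4869 + 2)^2/(4*9)
= 56.0537/36 = 1.557


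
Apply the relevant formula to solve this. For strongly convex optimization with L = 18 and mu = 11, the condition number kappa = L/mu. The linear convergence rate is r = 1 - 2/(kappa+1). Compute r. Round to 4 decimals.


Step 1: Compute the condition number.
kappa = L/mu = 18/11 = 1.6364
Step 2: Compute the convergence rate.
r = 1 - 2/(kappa + 1) = 1 - 2*mu/(L + mu) = (L - mu)/(L + mu) = 7/29 = 0.2414


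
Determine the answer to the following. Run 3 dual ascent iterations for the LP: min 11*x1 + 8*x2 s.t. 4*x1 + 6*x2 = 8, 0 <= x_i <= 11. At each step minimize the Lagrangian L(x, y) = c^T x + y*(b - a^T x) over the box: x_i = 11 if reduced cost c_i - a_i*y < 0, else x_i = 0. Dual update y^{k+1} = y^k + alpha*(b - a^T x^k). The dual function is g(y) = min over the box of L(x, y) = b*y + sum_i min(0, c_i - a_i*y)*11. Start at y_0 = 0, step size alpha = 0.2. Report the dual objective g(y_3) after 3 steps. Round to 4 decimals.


Dual ascent for LP: min 11*x1 + 8*x2, 4*x1 + 6*x2 = 8, 0 <= x_i <= 11
Step 1: y^k = 0.0, reduced costs: (11.0, 8.0)
  x^k = (0.0, 0.0), subgradient = b - a^T x = 8.0
  y^{k+1} = 0.0 + 0.2*8.0 = 1.6
Step 2: y^k = 1.6, reduced costs: (4.6, -1.6)
  x^k = (0.0, 11.0), subgradient = b - a^T x = -58.0
  y^{k+1} = 1.6 + 0.2*-58.0 = -10.0
Step 3: y^k = -10.0, reduced costs: (51.0, 68.0)
  x^k = (0.0, 0.0), subgradient = b - a^T x = 8.0
  y^{k+1} = -10.0 + 0.2*8.0 = -8.4
Dual objective at y_3 = -8.4: reduced costs (44.6, 58.4), box minimizer x = (0.0, 0.0)
g(y_3) = b*y + (c1 - a1*y)*x1 + (c2 - a2*y)*x2 = 8*(-8.4) + 44.6*0.0 + 58.4*0.0 = -67.2 + 0.0 + 0.0 = -67.2


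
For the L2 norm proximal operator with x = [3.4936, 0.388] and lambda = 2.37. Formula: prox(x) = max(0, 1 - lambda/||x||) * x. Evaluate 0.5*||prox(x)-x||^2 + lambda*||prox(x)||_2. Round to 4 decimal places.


Step 1: Compute ||x||.
||x|| = 3.5151
Step 2: Compute scaling factor.
scale = max(0, 1 - 2.37/3.5151) = 0.3258
Step 3: prox(x) = [1.1381, 0.1264]
||prox(x)|| = 1.1451
Step 4: Proximal objective.
0.5*||prox-x||^2 = 2.8085
lambda*||prox|| = 2.7139
Total = 5.5223


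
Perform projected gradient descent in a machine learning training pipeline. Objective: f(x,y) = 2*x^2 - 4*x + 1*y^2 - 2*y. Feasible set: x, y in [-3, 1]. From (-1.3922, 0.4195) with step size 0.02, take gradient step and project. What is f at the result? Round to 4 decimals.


Step 1: Compute gradient at (-1.3922, 0.4195).
grad_x = 2*2*-1.3922 - 4 = -9.5688
grad_y = 2*1*0.4195 - 2 = -1.161
Step 2: Gradient step.
x_raw = -1.3922 - 0.02*-9.5688 = -1.2008
y_raw = 0.4195 - 0.02*-1.161 = 0.4427
Step 3: Project onto [-3, 1].
x_proj = clip(-1.2008) = -1.2008
y_proj = clip(0.4427) = 0.4427
Step 4: Evaluate f.
f(-1.2008, 0.4427) = 6.9978


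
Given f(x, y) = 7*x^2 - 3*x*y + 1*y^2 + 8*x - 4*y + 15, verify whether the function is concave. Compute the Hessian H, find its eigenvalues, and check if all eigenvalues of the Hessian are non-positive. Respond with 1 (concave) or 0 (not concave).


The Hessian of f(x,y) = 7*x^2 - 3*x*y + 1*y^2 + 8*x - 4*y + 15 is:
H = [[14, -3], [-3, 2]]
Trace = 14 + 2 = 16
Determinant = 14*2 - (-3)^2 = 19
Discriminant = (16)^2 - 4*19 = 180.0
Eigenvalues: lambda_1 = 1.2918, lambda_2 = 14.7082
The function is not concave.

0


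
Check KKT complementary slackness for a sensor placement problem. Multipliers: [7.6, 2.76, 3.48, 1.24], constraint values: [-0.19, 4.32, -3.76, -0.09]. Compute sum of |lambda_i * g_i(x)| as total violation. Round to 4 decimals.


KKT complementary slackness check:
lambda_1 * g_1 = 7.6 * -0.19 = -1.444
lambda_2 * g_2 = 2.76 * 4.32 = 11.9232
lambda_3 * g_3 = 3.48 * -3.76 = -13.0848
lambda_4 * g_4 = 1.24 * -0.09 = -0.1116
Total violation = 1.444 + 11.9232 + 13.0848 + 0.1116 = 26.5636


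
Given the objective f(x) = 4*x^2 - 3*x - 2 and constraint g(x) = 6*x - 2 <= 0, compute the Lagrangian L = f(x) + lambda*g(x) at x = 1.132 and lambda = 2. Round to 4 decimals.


Step 1: Evaluate f(x).
f(1.132) = 4*1.132^2 - 3*1.132 - 2 = -0.2703
Step 2: Evaluate g(x).
g(1.132) = 6*1.132 - 2 = 4.792
Step 3: Compute Lagrangian.
L = -0.2703 + 2*4.792 = 9.3137


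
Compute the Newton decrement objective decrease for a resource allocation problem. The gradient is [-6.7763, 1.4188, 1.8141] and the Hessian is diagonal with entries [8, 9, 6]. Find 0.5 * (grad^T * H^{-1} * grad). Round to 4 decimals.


Step 1: H is diagonal, so H^(-1) * g = [-0.847, 0.1576, 0.3024].
Step 2: g^T H^(-1) g = sum_i g_i^2 / H_ii
  = (-6.7763)^2/8 + (1.4188)^2/9 + (1.8141)^2/6
  = 5.7398 + 0.2237 + 0.5485 = 6.5119
Step 3: Objective decrease = 0.5 * g^T H^(-1) g = 3.256


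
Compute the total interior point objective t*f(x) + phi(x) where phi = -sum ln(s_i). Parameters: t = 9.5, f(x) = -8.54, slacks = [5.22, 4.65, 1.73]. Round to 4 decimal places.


Step 1: Compute log-barrier.
ln values: [1.6525, 1.5369, 0.5481]
phi = -(1.6525 + 1.5369 + 0.5481) = -3.7375
Step 2: Compute augmented objective.
t*f(x) = 9.5*-8.54 = -81.13
Total = -81.13 - 3.7375 = -84.8675


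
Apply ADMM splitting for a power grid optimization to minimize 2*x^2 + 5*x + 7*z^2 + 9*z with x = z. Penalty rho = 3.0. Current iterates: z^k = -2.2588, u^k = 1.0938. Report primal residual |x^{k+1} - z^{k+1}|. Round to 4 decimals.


ADMM iteration with rho = 3.0, z^k = -2.2588, u^k = 1.0938
Step 1: x-update.
Minimize 2*x^2 + 5*x + (3.0/2)*(x + 2.2588 + 1.0938)^2
FOC: (2*2 + 3.0)*x = -5 + 3.0*(-2.2588 - 1.0938)
x^{k+1} = -2.1511
Step 2: z-update.
Minimize 7*z^2 + 9*z + (3.0/2)*(-2.1511 - z + 1.0938)^2
FOC: (2*7 + 3.0)*z = -9 + 3.0*(-2.1511 + 1.0938)
z^{k+1} = -0.716
Step 3: u-update.
u^{k+1} = 1.0938 - 2.1511 + 0.716 = -0.3413
Step 4: Primal residual = |-2.1511 + 0.716| = 1.4351


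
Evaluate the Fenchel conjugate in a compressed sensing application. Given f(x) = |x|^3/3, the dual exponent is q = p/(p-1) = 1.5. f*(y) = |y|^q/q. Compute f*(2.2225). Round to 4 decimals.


The conjugate exponent q satisfies 1/p + 1/q = 1.
p = 3, so q = 3/(3 - 1) = 1.5
|y|^q = 2.2225^1.5 = 3.3133
f*(2.2225) = 3.3133 / 1.5 = 2.2089


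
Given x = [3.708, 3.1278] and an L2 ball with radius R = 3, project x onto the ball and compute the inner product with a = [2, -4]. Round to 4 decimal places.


Step 1: Compute ||x|| (intermediates to 6 decimals).
||x|| = sqrt(3.708^2 + 3.1278^2) = 4.85102
Step 2: Project.
Since ||x|| > R, scale = R/||x|| = 3/4.85102 = 0.618427, proj(x) = scale * x
proj(x) = [2.293127, 1.934316]
Step 3: Dot product.
a^T * proj(x) = 2*2.293127 - 4*1.934316 = -3.151


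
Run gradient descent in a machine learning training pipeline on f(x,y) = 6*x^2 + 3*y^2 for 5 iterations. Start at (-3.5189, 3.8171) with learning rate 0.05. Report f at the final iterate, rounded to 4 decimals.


Gradient descent on f(x,y) = 6*x^2 + 3*y^2.
Starting point: (-3.5189, 3.8171), alpha = 0.05
Step 1: grad_x = 2*6*-3.5189 = -42.2268, grad_y = 2*3*3.8171 = 22.9026
  x_1 = -3.5189 - 0.05*-42.2268 = -1.4076
  y_1 = 3.8171 - 0.05*22.9026 = 2.672
Step 2: grad_x = 2*6*-1.4076 = -16.8907, grad_y = 2*3*2.672 = 16.0318
  x_2 = -1.4076 - 0.05*-16.8907 = -0.563
  y_2 = 2.672 - 0.05*16.0318 = 1.8704
Step 3: grad_x = 2*6*-0.563 = -6.7563, grad_y = 2*3*1.8704 = 11.2223
  x_3 = -0.563 - 0.05*-6.7563 = -0.2252
  y_3 = 1.8704 - 0.05*11.2223 = 1.3093
Step 4: grad_x = 2*6*-0.2252 = -2.7025, grad_y = 2*3*1.3093 = 7.8556
  x_4 = -0.2252 - 0.05*-2.7025 = -0.0901
  y_4 = 1.3093 - 0.05*7.8556 = 0.9165
Step 5: grad_x = 2*6*-0.0901 = -1.081, grad_y = 2*3*0.9165 = 5.4989
  x_5 = -0.0901 - 0.05*-1.081 = -0.036
  y_5 = 0.9165 - 0.05*5.4989 = 0.6415
f(-0.036, 0.6415) = 6*(-0.036)^2 + 3*0.6415^2 = 1.2425


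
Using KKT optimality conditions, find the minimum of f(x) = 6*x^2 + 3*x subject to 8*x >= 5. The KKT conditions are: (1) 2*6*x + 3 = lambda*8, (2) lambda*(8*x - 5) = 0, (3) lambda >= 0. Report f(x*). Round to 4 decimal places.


Step 1: Try lambda = 0 (constraint inactive).
x_unc = -3/(2*6) = -0.25
Check: 8*-0.25 = -2.0 < 5 -- violated!
Step 2: Constraint must be active: 8*x = 5
x* = 5/8 = 0.625
lambda = (2*6*0.625 + 3)/8 = 1.3125
Step 3: Compute optimal value.
f(x*) = 6*0.625^2 + 3*0.625 = 4.2188


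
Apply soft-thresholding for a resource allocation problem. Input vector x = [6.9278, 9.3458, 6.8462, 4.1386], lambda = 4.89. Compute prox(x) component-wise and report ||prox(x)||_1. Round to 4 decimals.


Soft-thresholding with lambda = 4.89:
prox(6.9278) = sign(6.9278)*max(|6.9278| - 4.89, 0) = 2.0378
prox(9.3458) = sign(9.3458)*max(|9.3458| - 4.89, 0) = 4.4558
prox(6.8462) = sign(6.8462)*max(|6.8462| - 4.89, 0) = 1.9562
prox(4.1386) = sign(4.1386)*max(|4.1386| - 4.89, 0) = 0.0
prox(x) = [2.0378, 4.4558, 1.9562, 0.0]
||prox(x)||_1 = 2.0378 + 4.4558 + 1.9562 + 0.0 = 8.4498


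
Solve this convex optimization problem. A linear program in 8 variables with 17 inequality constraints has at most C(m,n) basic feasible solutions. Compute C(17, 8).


Each vertex corresponds to some choice of n active constraints out of m, so the number of vertices is at most C(m, n) = m! / (n!(m-n)!).
m = 17, n = 8
Numerator: 17 * 16 * 15 * 14 * 13 * 12 * 11 * 10
Denominator: 8! = 40320
C(17, 8) = 24310


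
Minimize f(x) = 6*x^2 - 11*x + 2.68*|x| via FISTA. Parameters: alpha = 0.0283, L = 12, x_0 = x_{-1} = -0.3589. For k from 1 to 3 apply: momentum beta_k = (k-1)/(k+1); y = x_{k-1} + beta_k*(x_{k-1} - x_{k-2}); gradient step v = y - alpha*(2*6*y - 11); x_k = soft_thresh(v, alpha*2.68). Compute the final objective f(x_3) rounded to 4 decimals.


FISTA on f(x) = 6*x^2 - 11*x + 2.68*|x|
L = 12, alpha = 0.0283
Iteration 1: beta = 0.0, y = -0.3589 + 0.0*(-0.3589 + 0.3589) = -0.3589
  grad(y) = -15.3068, v = y - alpha*grad = 0.0743
  prox(v) = soft_thresh(0.0743, 0.0758) = 0.0
Iteration 2: beta = 0.3333, y = 0.0 + 0.3333*(0.0 + 0.3589) = 0.1196
  grad(y) = -9.5644, v = y - alpha*grad = 0.3903
  prox(v) = soft_thresh(0.3903, 0.0758) = 0.3145
Iteration 3: beta = 0.5, y = 0.3145 + 0.5*(0.3145 - 0.0) = 0.4717
  grad(y) = -5.3397, v = y - alpha*grad = 0.6228
  prox(v) = soft_thresh(0.6228, 0.0758) = 0.547
f(x_3) = 6*0.547^2 - 11*0.547 + 2.68*|0.547| = -2.7557


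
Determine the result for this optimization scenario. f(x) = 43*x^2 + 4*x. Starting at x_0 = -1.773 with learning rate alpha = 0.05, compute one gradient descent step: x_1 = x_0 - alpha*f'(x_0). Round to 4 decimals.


We compute the gradient at x_0 and apply the update.
f'(x) = 86*x + 4
f'(-1.773) = 86*-1.773 + 4 = -148.478
x_1 = -1.773 - 0.05*-148.478 = 5.6509


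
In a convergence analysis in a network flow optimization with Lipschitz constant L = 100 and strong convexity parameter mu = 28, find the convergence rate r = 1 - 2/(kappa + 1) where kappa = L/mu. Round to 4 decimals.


Step 1: Compute the condition number.
kappa = L/mu = 100/28 = 3.5714
Step 2: Compute the convergence rate.
r = 1 - 2/(kappa + 1) = 1 - 2*mu/(L + mu) = (L - mu)/(L + mu) = 72/128 = 0.5625


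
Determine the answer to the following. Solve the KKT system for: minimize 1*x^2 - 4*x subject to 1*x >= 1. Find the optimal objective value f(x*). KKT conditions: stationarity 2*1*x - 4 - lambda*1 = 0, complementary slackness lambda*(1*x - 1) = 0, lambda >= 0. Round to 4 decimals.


Step 1: Try lambda = 0 (constraint inactive).
Stationarity: 2*1*x - 4 = 0
x* = 4/(2*1) = 2.0
Check constraint: 1*2.0 = 2.0 >= 1 -- satisfied.
Step 2: Compute optimal value.
f(x*) = 1*2.0^2 - 4*2.0 = -4.0


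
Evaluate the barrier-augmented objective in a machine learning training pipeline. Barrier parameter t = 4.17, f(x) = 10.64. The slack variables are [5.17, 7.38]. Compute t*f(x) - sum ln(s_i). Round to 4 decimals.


Step 1: Compute log-barrier.
ln values: [1.6429, 1.9988]
phi = -(1.6429 + 1.9988) = -3.6416
Step 2: Compute augmented objective.
t*f(x) = 4.17*10.64 = 44.3688
Total = 44.3688 - 3.6416 = 40.7272


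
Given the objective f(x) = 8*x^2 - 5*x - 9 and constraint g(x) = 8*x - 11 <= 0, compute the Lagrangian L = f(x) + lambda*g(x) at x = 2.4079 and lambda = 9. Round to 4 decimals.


Step 1: Evaluate f(x).
f(2.4079) = 8*2.4079^2 - 5*2.4079 - 9 = 25.3444
Step 2: Evaluate g(x).
g(2.4079) = 8*2.4079 - 11 = 8.2632
Step 3: Compute Lagrangian.
L = 25.3444 + 9*8.2632 = 99.7132


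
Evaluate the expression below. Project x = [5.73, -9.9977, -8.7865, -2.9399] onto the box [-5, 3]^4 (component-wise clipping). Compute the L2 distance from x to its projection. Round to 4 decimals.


Project each component onto [-5, 3].
clip(5.73) = 3.0, clip(-9.9977) = -5.0, clip(-8.7865) = -5.0, clip(-2.9399) = -2.9399
Projection = [3.0, -5.0, -5.0, -2.9399]
Squared diffs: [7.4529, 24.977, 14.3376, 0.0]
Distance = sqrt(46.7675) = 6.8387


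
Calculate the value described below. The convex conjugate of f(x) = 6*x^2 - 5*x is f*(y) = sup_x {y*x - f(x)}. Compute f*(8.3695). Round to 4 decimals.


f*(y) = sup_x {y*x - a*x^2 - b*x} = sup_x {(y-b)*x - a*x^2}
FOC: (y - b) - 2a*x = 0 => x* = (y - b)/(2a)
x* = (8.3695 + 5)/(2*6) = 1.1141
f*(8.3695) = (y-b)^2/(4a) = (8.3695 + 5)^2/(4*6)
= 178.7435/24 = 7.4476


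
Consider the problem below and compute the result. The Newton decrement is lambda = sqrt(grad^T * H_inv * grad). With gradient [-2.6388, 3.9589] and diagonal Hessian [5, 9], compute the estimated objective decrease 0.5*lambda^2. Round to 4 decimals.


Step 1: H is diagonal, so H^(-1) * g = [-0.5278, 0.4399].
Step 2: g^T H^(-1) g = sum_i g_i^2 / H_ii
  = (-2.6388)^2/5 + (3.9589)^2/9
  = 1.3927 + 1.7414 = 3.1341
Step 3: Objective decrease = 0.5 * g^T H^(-1) g = 1.567


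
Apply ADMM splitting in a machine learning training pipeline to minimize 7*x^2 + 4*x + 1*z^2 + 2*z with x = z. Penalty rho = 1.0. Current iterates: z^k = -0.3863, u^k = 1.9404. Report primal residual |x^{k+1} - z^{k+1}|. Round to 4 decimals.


ADMM iteration with rho = 1.0, z^k = -0.3863, u^k = 1.9404
Step 1: x-update.
Minimize 7*x^2 + 4*x + (1.0/2)*(x + 0.3863 + 1.9404)^2
FOC: (2*7 + 1.0)*x = -4 + 1.0*(-0.3863 - 1.9404)
x^{k+1} = -0.4218
Step 2: z-update.
Minimize 1*z^2 + 2*z + (1.0/2)*(-0.4218 - z + 1.9404)^2
FOC: (2*1 + 1.0)*z = -2 + 1.0*(-0.4218 + 1.9404)
z^{k+1} = -0.1605
Step 3: u-update.
u^{k+1} = 1.9404 - 0.4218 + 0.1605 = 1.6791
Step 4: Primal residual = |-0.4218 + 0.1605| = 0.2613


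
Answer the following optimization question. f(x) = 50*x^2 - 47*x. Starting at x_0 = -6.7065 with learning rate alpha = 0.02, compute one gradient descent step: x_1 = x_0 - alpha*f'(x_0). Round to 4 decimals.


We compute the gradient at x_0 and apply the update.
f'(x) = 100*x - 47
f'(-6.7065) = 100*-6.7065 - 47 = -717.65
x_1 = -6.7065 - 0.02*-717.65 = 7.6465


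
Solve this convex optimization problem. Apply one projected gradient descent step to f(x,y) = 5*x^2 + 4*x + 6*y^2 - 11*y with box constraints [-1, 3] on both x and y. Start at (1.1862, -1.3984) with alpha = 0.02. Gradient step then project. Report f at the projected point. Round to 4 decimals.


Step 1: Compute gradient at (1.1862, -1.3984).
grad_x = 2*5*1.1862 + 4 = 15.862
grad_y = 2*6*-1.3984 - 11 = -27.7808
Step 2: Gradient step.
x_raw = 1.1862 - 0.02*15.862 = 0.869
y_raw = -1.3984 - 0.02*-27.7808 = -0.8428
Step 3: Project onto [-1, 3].
x_proj = clip(0.869) = 0.869
y_proj = clip(-0.8428) = -0.8428
Step 4: Evaluate f.
f(0.869, -0.8428) = 20.7836


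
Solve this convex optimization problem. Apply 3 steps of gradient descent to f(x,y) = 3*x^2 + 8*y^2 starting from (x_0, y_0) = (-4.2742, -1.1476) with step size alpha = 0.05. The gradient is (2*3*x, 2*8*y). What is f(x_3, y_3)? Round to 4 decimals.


Gradient descent on f(x,y) = 3*x^2 + 8*y^2.
Starting point: (-4.2742, -1.1476), alpha = 0.05
Step 1: grad_x = 2*3*-4.2742 = -25.6452, grad_y = 2*8*-1.1476 = -18.3616
  x_1 = -4.2742 - 0.05*-25.6452 = -2.9919
  y_1 = -1.1476 - 0.05*-18.3616 = -0.2295
Step 2: grad_x = 2*3*-2.9919 = -17.9516, grad_y = 2*8*-0.2295 = -3.6723
  x_2 = -2.9919 - 0.05*-17.9516 = -2.0944
  y_2 = -0.2295 - 0.05*-3.6723 = -0.0459
Step 3: grad_x = 2*3*-2.0944 = -12.5661, grad_y = 2*8*-0.0459 = -0.7345
  x_3 = -2.0944 - 0.05*-12.5661 = -1.4661
  y_3 = -0.0459 - 0.05*-0.7345 = -0.0092
f(-1.4661, -0.0092) = 3*(-1.4661)^2 + 8*(-0.0092)^2 = 6.4486


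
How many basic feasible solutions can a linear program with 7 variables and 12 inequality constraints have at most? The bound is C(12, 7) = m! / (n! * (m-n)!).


Each vertex corresponds to some choice of n active constraints out of m, so the number of vertices is at most C(m, n) = m! / (n!(m-n)!).
m = 12, n = 7
Numerator: 12 * 11 * 10 * 9 * 8 * 7 * 6
Denominator: 7! = 5040
C(12, 7) = 792


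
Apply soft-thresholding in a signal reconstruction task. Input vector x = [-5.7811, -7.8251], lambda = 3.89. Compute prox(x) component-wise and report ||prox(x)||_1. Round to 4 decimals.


Soft-thresholding with lambda = 3.89:
prox(-5.7811) = sign(-5.7811)*max(|-5.7811| - 3.89, 0) = -1.8911
prox(-7.8251) = sign(-7.8251)*max(|-7.8251| - 3.89, 0) = -3.9351
prox(x) = [-1.8911, -3.9351]
||prox(x)||_1 = 1.8911 + 3.9351 = 5.8262


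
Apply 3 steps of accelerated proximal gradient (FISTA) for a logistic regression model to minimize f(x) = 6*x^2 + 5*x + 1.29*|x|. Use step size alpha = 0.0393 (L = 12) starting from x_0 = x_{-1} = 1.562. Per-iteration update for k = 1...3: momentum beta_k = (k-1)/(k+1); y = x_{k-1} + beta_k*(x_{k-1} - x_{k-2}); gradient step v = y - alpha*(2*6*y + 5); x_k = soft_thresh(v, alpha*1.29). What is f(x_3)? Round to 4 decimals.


FISTA on f(x) = 6*x^2 + 5*x + 1.29*|x|
L = 12, alpha = 0.0393
Iteration 1: beta = 0.0, y = 1.562 + 0.0*(1.562 - 1.562) = 1.562
  grad(y) = 23.744, v = y - alpha*grad = 0.6289
  prox(v) = soft_thresh(0.6289, 0.0507) = 0.5782
Iteration 2: beta = 0.3333, y = 0.5782 + 0.3333*(0.5782 - 1.562) = 0.2502
  grad(y) = 8.0026, v = y - alpha*grad = -0.0643
  prox(v) = soft_thresh(-0.0643, 0.0507) = -0.0136
Iteration 3: beta = 0.5, y = -0.0136 + 0.5*(-0.0136 - 0.5782) = -0.3095
  grad(y) = 1.2864, v = y - alpha*grad = -0.36
  prox(v) = soft_thresh(-0.36, 0.0507) = -0.3093
f(x_3) = 6*(-0.3093)^2 + 5*(-0.3093) + 1.29*|-0.3093| = -0.5735


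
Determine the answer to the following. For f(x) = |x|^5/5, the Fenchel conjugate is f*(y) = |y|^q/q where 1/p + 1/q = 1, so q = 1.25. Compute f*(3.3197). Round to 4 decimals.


The conjugate exponent q satisfies 1/p + 1/q = 1.
p = 5, so q = 5/(5 - 1) = 1.25
|y|^q = 3.3197^1.25 = 4.481
f*(3.3197) = 4.481 / 1.25 = 3.5848


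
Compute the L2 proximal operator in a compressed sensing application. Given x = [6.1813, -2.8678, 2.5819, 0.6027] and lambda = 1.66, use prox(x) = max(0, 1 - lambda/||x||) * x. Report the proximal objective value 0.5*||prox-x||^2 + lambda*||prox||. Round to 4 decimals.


Step 1: Compute ||x||.
||x|| = 7.3118
Step 2: Compute scaling factor.
scale = max(0, 1 - 1.66/7.3118) = 0.773
Step 3: prox(x) = [4.778, -2.2167, 1.9957, 0.4659]
||prox(x)|| = 5.6518
Step 4: Proximal objective.
0.5*||prox-x||^2 = 1.3778
lambda*||prox|| = 9.382
Total = 10.7598


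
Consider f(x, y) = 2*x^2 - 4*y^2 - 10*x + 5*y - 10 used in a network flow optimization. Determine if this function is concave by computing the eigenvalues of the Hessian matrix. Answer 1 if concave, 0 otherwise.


The Hessian of f(x,y) = 2*x^2 - 4*y^2 - 10*x + 5*y - 10 is:
H = [[4, 0], [0, -8]]
Trace = 4 - 8 = -4
Determinant = 4*-8 - (0)^2 = -32
Discriminant = (-4)^2 - 4*-32 = 144.0
Eigenvalues: lambda_1 = -8.0, lambda_2 = 4.0
The function is not concave.

0


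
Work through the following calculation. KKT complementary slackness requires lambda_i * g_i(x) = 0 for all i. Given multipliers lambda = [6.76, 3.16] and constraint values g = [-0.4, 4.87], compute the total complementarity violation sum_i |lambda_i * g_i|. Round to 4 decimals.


KKT complementary slackness check:
lambda_1 * g_1 = 6.76 * -0.4 = -2.704
lambda_2 * g_2 = 3.16 * 4.87 = 15.3892
Total violation = 2.704 + 15.3892 = 18.0932


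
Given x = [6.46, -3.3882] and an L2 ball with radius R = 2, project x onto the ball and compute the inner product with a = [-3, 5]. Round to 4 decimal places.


Step 1: Compute ||x|| (intermediates to 6 decimals).
||x|| = sqrt(6.46^2 + (-3.3882)^2) = 7.294621
Step 2: Project.
Since ||x|| > R, scale = R/||x|| = 2/7.294621 = 0.274175, proj(x) = scale * x
proj(x) = [1.771171, -0.92896]
Step 3: Dot product.
a^T * proj(x) = -3*1.771171 + 5*(-0.92896) = -9.9583


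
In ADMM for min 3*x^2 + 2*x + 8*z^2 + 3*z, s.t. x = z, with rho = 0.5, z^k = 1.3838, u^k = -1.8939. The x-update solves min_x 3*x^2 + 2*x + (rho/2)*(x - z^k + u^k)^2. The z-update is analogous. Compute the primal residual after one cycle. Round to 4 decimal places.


ADMM iteration with rho = 0.5, z^k = 1.3838, u^k = -1.8939
Step 1: x-update.
Minimize 3*x^2 + 2*x + (0.5/2)*(x - 1.3838 - 1.8939)^2
FOC: (2*3 + 0.5)*x = -2 + 0.5*(1.3838 + 1.8939)
x^{k+1} = -0.0556
Step 2: z-update.
Minimize 8*z^2 + 3*z + (0.5/2)*(-0.0556 - z - 1.8939)^2
FOC: (2*8 + 0.5)*z = -3 + 0.5*(-0.0556 - 1.8939)
z^{k+1} = -0.2409
Step 3: u-update.
u^{k+1} = -1.8939 - 0.0556 + 0.2409 = -1.7086
Step 4: Primal residual = |-0.0556 + 0.2409| = 0.1853


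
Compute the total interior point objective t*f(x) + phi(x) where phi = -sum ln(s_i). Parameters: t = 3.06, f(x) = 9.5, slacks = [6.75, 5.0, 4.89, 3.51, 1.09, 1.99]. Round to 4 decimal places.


Step 1: Compute log-barrier.
ln values: [1.9095, 1.6094, 1.5872, 1.2556, 0.0862, 0.6881]
phi = -(1.9095 + 1.6094 + 1.5872 + 1.2556 + 0.0862 + 0.6881) = -7.1361
Step 2: Compute augmented objective.
t*f(x) = 3.06*9.5 = 29.07
Total = 29.07 - 7.1361 = 21.9339


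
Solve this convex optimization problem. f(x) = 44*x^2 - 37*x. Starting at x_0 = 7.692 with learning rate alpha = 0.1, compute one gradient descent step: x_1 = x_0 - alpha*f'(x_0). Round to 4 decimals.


We compute the gradient at x_0 and apply the update.
f'(x) = 88*x - 37
f'(7.692) = 88*7.692 - 37 = 639.896
x_1 = 7.692 - 0.1*639.896 = -56.2976


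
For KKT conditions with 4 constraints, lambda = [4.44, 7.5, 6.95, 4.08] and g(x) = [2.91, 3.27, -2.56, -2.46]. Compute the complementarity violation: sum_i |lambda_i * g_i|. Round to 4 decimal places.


KKT complementary slackness check:
lambda_1 * g_1 = 4.44 * 2.91 = 12.9204
lambda_2 * g_2 = 7.5 * 3.27 = 24.525
lambda_3 * g_3 = 6.95 * -2.56 = -17.792
lambda_4 * g_4 = 4.08 * -2.46 = -10.0368
Total violation = 12.9204 + 24.525 + 17.792 + 10.0368 = 65.2742


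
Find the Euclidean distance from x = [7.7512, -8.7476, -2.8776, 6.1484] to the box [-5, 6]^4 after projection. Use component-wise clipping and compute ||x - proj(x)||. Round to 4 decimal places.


Project each component onto [-5, 6].
clip(7.7512) = 6.0, clip(-8.7476) = -5.0, clip(-2.8776) = -2.8776, clip(6.1484) = 6.0
Projection = [6.0, -5.0, -2.8776, 6.0]
Squared diffs: [3.0667, 14.0445, 0.0, 0.022]
Distance = sqrt(17.1332) = 4.1392


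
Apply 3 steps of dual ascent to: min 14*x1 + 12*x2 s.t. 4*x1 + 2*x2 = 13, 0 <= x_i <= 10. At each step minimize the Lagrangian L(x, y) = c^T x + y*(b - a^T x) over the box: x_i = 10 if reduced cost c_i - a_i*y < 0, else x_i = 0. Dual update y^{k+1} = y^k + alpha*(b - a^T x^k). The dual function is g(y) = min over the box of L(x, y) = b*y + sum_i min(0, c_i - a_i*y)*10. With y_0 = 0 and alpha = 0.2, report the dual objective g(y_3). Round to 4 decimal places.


Dual ascent for LP: min 14*x1 + 12*x2, 4*x1 + 2*x2 = 13, 0 <= x_i <= 10
Step 1: y^k = 0.0, reduced costs: (14.0, 12.0)
  x^k = (0.0, 0.0), subgradient = b - a^T x = 13.0
  y^{k+1} = 0.0 + 0.2*13.0 = 2.6
Step 2: y^k = 2.6, reduced costs: (3.6, 6.8)
  x^k = (0.0, 0.0), subgradient = b - a^T x = 13.0
  y^{k+1} = 2.6 + 0.2*13.0 = 5.2
Step 3: y^k = 5.2, reduced costs: (-6.8, 1.6)
  x^k = (10.0, 0.0), subgradient = b - a^T x = -27.0
  y^{k+1} = 5.2 + 0.2*-27.0 = -0.2
Dual objective at y_3 = -0.2: reduced costs (14.8, 12.4), box minimizer x = (0.0, 0.0)
g(y_3) = b*y + (c1 - a1*y)*x1 + (c2 - a2*y)*x2 = 13*(-0.2) + 14.8*0.0 + 12.4*0.0 = -2.6 + 0.0 + 0.0 = -2.6


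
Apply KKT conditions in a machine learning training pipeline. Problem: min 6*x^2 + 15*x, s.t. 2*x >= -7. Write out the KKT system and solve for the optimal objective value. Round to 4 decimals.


Step 1: Try lambda = 0 (constraint inactive).
Stationarity: 2*6*x + 15 = 0
x* = -15/(2*6) = -1.25
Check constraint: 2*-1.25 = -2.5 >= -7 -- satisfied.
Step 2: Compute optimal value.
f(x*) = 6*(-1.25)^2 + 15*(-1.25) = -9.375


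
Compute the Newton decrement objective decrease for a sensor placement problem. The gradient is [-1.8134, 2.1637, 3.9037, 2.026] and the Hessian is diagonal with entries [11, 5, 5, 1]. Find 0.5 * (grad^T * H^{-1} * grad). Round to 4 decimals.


Step 1: H is diagonal, so H^(-1) * g = [-0.1649, 0.4327, 0.7807, 2.026].
Step 2: g^T H^(-1) g = sum_i g_i^2 / H_ii
  = (-1.8134)^2/11 + (2.1637)^2/5 + (3.9037)^2/5 + (2.026)^2/1
  = 0.2989 + 0.9363 + 3.0478 + 4.1047 = 8.3877
Step 3: Objective decrease = 0.5 * g^T H^(-1) g = 4.1939


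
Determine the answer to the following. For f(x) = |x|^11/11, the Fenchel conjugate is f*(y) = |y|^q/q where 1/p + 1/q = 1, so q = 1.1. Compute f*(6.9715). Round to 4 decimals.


The conjugate exponent q satisfies 1/p + 1/q = 1.
p = 11, so q = 11/(11 - 1) = 1.1
|y|^q = 6.9715^1.1 = 8.4656
f*(6.9715) = 8.4656 / 1.1 = 7.696
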